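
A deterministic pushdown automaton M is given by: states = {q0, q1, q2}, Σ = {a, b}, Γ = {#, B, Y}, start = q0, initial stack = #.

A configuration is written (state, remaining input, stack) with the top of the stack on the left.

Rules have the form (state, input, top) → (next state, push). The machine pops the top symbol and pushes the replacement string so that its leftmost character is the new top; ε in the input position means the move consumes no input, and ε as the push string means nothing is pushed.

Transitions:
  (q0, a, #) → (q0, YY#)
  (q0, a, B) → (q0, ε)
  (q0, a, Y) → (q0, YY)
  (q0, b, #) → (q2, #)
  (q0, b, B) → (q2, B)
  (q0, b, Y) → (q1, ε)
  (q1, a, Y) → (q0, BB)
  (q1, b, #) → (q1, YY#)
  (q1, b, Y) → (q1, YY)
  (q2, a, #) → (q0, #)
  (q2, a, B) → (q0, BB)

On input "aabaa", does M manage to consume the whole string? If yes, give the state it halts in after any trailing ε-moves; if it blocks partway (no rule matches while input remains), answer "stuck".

q0

(q0, aabaa, #)
  read a, top #: go to q0, push YY# → (q0, abaa, YY#)
  read a, top Y: go to q0, push YY → (q0, baa, YYY#)
  read b, top Y: go to q1, push ε → (q1, aa, YY#)
  read a, top Y: go to q0, push BB → (q0, a, BBY#)
  read a, top B: go to q0, push ε → (q0, ε, BY#)
All input consumed; M is in state q0.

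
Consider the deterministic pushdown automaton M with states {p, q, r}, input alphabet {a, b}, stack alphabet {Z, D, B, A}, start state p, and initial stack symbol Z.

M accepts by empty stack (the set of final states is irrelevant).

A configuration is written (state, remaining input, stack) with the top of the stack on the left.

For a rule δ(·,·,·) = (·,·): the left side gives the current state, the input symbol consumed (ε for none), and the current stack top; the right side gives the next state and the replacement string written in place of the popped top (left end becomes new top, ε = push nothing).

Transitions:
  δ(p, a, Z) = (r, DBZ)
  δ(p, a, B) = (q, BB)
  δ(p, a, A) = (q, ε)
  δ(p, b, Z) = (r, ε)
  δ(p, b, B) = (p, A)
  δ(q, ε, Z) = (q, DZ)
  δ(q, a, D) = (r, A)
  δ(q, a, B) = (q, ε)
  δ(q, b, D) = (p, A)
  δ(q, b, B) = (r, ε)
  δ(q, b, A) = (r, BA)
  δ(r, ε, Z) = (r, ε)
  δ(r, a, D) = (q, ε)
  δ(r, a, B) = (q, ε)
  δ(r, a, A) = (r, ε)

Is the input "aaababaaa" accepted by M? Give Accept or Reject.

Accept

(p, aaababaaa, Z)
  read a, top Z: go to r, push DBZ → (r, aababaaa, DBZ)
  read a, top D: go to q, push ε → (q, ababaaa, BZ)
  read a, top B: go to q, push ε → (q, babaaa, Z)
  ε-move, top Z: go to q, push DZ → (q, babaaa, DZ)
  read b, top D: go to p, push A → (p, abaaa, AZ)
  read a, top A: go to q, push ε → (q, baaa, Z)
  ε-move, top Z: go to q, push DZ → (q, baaa, DZ)
  read b, top D: go to p, push A → (p, aaa, AZ)
  read a, top A: go to q, push ε → (q, aa, Z)
  ε-move, top Z: go to q, push DZ → (q, aa, DZ)
  read a, top D: go to r, push A → (r, a, AZ)
  read a, top A: go to r, push ε → (r, ε, Z)
  ε-move, top Z: go to r, push ε → (r, ε, ε)
All input consumed and the stack is empty.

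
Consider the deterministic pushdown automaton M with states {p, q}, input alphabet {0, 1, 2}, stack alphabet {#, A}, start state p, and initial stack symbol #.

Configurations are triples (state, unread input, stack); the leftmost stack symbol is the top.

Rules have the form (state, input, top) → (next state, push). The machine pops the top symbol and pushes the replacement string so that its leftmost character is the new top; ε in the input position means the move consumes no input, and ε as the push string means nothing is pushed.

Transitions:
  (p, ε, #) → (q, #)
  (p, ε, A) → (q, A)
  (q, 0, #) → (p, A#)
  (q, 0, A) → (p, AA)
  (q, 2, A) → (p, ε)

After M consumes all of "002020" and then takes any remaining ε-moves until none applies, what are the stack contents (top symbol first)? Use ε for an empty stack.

(p, 002020, #)
  ε-move, top #: go to q, push # → (q, 002020, #)
  read 0, top #: go to p, push A# → (p, 02020, A#)
  ε-move, top A: go to q, push A → (q, 02020, A#)
  read 0, top A: go to p, push AA → (p, 2020, AA#)
  ε-move, top A: go to q, push A → (q, 2020, AA#)
  read 2, top A: go to p, push ε → (p, 020, A#)
  ε-move, top A: go to q, push A → (q, 020, A#)
  read 0, top A: go to p, push AA → (p, 20, AA#)
  ε-move, top A: go to q, push A → (q, 20, AA#)
  read 2, top A: go to p, push ε → (p, 0, A#)
  ε-move, top A: go to q, push A → (q, 0, A#)
  read 0, top A: go to p, push AA → (p, ε, AA#)
  ε-move, top A: go to q, push A → (q, ε, AA#)
All input consumed in state q with stack AA#.

AA#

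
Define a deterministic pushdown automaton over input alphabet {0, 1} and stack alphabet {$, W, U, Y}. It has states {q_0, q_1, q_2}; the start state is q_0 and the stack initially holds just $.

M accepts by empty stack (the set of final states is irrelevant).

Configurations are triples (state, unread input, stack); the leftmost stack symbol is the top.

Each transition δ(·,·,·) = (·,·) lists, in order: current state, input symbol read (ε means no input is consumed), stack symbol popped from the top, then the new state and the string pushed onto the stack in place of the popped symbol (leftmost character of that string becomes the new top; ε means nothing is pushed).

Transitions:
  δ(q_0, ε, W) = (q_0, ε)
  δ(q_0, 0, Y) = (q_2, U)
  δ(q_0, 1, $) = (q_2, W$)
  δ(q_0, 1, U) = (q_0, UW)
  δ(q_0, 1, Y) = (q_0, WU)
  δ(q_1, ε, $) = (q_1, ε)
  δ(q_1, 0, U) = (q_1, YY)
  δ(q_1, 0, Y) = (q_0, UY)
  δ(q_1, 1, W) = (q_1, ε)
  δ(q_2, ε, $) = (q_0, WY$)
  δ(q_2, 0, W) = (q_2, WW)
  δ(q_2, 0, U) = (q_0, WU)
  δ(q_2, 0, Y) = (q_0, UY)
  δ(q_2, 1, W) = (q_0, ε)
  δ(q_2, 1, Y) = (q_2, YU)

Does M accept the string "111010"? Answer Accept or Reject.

Reject

(q_0, 111010, $)
  read 1, top $: go to q_2, push W$ → (q_2, 11010, W$)
  read 1, top W: go to q_0, push ε → (q_0, 1010, $)
  read 1, top $: go to q_2, push W$ → (q_2, 010, W$)
  read 0, top W: go to q_2, push WW → (q_2, 10, WW$)
  read 1, top W: go to q_0, push ε → (q_0, 0, W$)
  ε-move, top W: go to q_0, push ε → (q_0, 0, $)
No transition applies at (q_0, 0, $); input not fully consumed.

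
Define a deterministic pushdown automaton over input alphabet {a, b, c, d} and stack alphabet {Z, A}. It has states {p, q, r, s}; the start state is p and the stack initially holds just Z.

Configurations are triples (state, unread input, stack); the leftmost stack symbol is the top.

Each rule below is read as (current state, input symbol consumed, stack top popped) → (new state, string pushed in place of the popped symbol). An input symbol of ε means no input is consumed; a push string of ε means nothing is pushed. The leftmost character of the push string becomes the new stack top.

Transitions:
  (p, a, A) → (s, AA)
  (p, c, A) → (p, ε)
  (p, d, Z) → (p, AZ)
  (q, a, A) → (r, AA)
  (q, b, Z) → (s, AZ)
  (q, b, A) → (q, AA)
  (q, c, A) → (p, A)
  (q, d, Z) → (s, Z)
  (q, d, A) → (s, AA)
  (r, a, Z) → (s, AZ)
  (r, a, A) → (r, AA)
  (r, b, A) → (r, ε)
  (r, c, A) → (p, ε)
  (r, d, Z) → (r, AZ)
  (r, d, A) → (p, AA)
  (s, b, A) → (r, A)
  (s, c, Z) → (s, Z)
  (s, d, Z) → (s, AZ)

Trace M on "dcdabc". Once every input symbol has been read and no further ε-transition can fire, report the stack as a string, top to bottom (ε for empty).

(p, dcdabc, Z)
  read d, top Z: go to p, push AZ → (p, cdabc, AZ)
  read c, top A: go to p, push ε → (p, dabc, Z)
  read d, top Z: go to p, push AZ → (p, abc, AZ)
  read a, top A: go to s, push AA → (s, bc, AAZ)
  read b, top A: go to r, push A → (r, c, AAZ)
  read c, top A: go to p, push ε → (p, ε, AZ)
All input consumed in state p with stack AZ.

AZ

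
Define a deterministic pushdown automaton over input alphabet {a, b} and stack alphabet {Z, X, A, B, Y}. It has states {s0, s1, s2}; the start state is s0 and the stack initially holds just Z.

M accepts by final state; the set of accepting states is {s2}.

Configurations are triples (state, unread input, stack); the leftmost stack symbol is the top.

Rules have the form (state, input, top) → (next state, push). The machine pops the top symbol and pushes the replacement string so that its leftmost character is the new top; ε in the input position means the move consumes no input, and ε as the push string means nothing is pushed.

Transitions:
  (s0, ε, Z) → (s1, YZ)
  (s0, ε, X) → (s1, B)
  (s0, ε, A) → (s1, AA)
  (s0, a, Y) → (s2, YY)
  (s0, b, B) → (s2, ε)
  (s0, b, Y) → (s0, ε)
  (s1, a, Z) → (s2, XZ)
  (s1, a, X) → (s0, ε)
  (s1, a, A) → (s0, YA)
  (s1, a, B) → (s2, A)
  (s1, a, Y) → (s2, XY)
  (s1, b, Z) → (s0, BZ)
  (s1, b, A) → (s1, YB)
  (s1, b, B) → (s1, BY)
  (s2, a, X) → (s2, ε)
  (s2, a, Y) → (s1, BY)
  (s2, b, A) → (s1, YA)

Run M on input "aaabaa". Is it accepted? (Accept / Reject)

Reject

(s0, aaabaa, Z) ⊢ (s1, aaabaa, YZ) ⊢ (s2, aabaa, XYZ) ⊢ (s2, abaa, YZ) ⊢ (s1, baa, BYZ) ⊢ (s1, aa, BYYZ) ⊢ (s2, a, AYYZ)
No transition applies at (s2, a, AYYZ); input not fully consumed.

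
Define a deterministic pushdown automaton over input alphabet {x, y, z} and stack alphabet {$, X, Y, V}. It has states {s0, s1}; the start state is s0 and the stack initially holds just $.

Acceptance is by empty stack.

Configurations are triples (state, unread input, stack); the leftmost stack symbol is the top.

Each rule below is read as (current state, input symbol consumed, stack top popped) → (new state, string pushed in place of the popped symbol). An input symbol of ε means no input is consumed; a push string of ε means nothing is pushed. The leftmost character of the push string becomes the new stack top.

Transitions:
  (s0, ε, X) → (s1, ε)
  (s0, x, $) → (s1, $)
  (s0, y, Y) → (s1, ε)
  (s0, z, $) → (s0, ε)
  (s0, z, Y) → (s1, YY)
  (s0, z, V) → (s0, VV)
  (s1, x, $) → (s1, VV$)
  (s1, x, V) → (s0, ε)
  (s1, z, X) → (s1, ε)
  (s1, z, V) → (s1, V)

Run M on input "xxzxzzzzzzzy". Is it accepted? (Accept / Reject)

(s0, xxzxzzzzzzzy, $)
  read x, top $: go to s1, push $ → (s1, xzxzzzzzzzy, $)
  read x, top $: go to s1, push VV$ → (s1, zxzzzzzzzy, VV$)
  read z, top V: go to s1, push V → (s1, xzzzzzzzy, VV$)
  read x, top V: go to s0, push ε → (s0, zzzzzzzy, V$)
  read z, top V: go to s0, push VV → (s0, zzzzzzy, VV$)
  read z, top V: go to s0, push VV → (s0, zzzzzy, VVV$)
  read z, top V: go to s0, push VV → (s0, zzzzy, VVVV$)
  read z, top V: go to s0, push VV → (s0, zzzy, VVVVV$)
  read z, top V: go to s0, push VV → (s0, zzy, VVVVVV$)
  read z, top V: go to s0, push VV → (s0, zy, VVVVVVV$)
  read z, top V: go to s0, push VV → (s0, y, VVVVVVVV$)
No transition applies at (s0, y, VVVVVVVV$); input not fully consumed.

Reject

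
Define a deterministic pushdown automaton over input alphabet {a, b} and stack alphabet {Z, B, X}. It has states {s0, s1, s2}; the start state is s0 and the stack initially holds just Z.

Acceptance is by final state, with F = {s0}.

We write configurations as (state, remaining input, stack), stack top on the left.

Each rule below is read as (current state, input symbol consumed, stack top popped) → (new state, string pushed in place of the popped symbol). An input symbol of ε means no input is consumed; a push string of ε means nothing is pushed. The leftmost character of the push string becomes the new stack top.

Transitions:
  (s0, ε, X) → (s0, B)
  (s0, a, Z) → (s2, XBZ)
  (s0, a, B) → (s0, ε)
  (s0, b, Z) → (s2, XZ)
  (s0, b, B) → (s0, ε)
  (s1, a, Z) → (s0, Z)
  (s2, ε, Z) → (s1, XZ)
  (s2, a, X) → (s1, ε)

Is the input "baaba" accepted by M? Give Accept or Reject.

(s0, baaba, Z)
  read b, top Z: go to s2, push XZ → (s2, aaba, XZ)
  read a, top X: go to s1, push ε → (s1, aba, Z)
  read a, top Z: go to s0, push Z → (s0, ba, Z)
  read b, top Z: go to s2, push XZ → (s2, a, XZ)
  read a, top X: go to s1, push ε → (s1, ε, Z)
All input consumed; state s1 ∉ F and no further ε-move applies.

Reject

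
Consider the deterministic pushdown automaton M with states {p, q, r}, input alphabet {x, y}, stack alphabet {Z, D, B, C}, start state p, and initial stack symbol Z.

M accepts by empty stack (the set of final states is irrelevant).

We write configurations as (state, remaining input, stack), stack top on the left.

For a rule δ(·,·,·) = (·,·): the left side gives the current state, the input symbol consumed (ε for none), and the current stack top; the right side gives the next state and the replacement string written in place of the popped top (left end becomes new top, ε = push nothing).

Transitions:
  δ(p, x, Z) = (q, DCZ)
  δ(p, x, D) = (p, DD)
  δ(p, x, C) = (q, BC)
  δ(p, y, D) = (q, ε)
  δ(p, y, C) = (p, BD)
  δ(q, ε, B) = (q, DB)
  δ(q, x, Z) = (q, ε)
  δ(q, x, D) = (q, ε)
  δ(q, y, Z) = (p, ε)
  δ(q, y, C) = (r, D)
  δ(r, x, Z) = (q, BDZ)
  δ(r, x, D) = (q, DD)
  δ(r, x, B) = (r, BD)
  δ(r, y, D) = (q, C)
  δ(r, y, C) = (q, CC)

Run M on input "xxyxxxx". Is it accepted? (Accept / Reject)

Accept

(p, xxyxxxx, Z)
  read x, top Z: go to q, push DCZ → (q, xyxxxx, DCZ)
  read x, top D: go to q, push ε → (q, yxxxx, CZ)
  read y, top C: go to r, push D → (r, xxxx, DZ)
  read x, top D: go to q, push DD → (q, xxx, DDZ)
  read x, top D: go to q, push ε → (q, xx, DZ)
  read x, top D: go to q, push ε → (q, x, Z)
  read x, top Z: go to q, push ε → (q, ε, ε)
All input consumed and the stack is empty.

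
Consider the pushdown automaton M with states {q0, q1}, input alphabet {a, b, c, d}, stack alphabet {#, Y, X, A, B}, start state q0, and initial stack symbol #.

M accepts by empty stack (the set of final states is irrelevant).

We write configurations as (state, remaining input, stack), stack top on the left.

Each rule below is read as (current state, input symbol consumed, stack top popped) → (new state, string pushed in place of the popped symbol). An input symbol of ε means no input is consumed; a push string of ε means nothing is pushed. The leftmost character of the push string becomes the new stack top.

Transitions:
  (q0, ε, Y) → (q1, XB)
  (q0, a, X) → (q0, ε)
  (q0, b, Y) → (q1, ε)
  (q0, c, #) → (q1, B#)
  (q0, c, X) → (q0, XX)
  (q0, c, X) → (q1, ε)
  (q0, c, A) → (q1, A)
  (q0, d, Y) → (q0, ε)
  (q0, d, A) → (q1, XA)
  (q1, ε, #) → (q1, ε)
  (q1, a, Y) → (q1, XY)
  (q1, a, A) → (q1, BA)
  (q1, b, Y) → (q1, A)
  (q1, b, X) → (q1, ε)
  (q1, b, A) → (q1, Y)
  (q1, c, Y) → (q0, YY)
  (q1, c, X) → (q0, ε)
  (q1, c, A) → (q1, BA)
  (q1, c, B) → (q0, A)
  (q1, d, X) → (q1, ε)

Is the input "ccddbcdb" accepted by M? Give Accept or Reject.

One accepting computation: (q0, ccddbcdb, #) ⊢ (q1, cddbcdb, B#) ⊢ (q0, ddbcdb, A#) ⊢ (q1, dbcdb, XA#) ⊢ (q1, bcdb, A#) ⊢ (q1, cdb, Y#) ⊢ (q0, db, YY#) ⊢ (q0, b, Y#) ⊢ (q1, ε, #) ⊢ (q1, ε, ε)
All input consumed and the stack is empty.

Accept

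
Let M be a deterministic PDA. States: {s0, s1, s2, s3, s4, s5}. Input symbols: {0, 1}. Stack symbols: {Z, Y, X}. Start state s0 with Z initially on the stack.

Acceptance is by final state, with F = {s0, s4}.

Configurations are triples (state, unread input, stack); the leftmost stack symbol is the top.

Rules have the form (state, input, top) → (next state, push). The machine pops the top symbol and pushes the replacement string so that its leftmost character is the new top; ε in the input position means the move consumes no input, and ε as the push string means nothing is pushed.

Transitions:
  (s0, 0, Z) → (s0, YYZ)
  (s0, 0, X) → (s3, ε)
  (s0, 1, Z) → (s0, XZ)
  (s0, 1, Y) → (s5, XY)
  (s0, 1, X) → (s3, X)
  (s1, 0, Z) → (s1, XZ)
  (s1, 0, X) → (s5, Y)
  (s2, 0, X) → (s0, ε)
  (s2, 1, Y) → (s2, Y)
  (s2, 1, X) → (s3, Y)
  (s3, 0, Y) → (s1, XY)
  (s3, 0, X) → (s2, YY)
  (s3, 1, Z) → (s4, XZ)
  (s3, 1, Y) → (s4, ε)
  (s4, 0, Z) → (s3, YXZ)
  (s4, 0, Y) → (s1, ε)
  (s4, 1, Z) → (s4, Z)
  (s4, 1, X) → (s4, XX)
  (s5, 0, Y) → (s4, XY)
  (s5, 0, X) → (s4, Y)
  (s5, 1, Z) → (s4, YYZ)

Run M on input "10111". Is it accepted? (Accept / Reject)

Accept

(s0, 10111, Z) ⊢ (s0, 0111, XZ) ⊢ (s3, 111, Z) ⊢ (s4, 11, XZ) ⊢ (s4, 1, XXZ) ⊢ (s4, ε, XXXZ)
All input consumed; state s4 ∈ F.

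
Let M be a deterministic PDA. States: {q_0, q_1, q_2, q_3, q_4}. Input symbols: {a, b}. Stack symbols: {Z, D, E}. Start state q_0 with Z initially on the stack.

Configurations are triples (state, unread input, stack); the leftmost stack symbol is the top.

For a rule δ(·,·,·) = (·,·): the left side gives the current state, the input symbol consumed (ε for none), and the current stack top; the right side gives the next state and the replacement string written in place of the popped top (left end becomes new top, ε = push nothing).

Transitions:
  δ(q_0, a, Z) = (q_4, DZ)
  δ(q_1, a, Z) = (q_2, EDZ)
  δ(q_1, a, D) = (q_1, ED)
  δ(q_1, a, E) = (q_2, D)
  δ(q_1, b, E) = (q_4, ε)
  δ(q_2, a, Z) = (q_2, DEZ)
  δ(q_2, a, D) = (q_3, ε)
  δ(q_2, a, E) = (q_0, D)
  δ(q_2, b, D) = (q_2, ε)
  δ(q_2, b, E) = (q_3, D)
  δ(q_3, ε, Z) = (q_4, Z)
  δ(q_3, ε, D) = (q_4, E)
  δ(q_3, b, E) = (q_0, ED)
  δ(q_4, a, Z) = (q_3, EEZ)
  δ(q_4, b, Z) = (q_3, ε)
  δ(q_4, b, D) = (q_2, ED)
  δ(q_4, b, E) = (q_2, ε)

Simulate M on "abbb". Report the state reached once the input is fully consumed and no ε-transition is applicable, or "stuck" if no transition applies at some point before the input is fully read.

(q_0, abbb, Z)
  read a, top Z: go to q_4, push DZ → (q_4, bbb, DZ)
  read b, top D: go to q_2, push ED → (q_2, bb, EDZ)
  read b, top E: go to q_3, push D → (q_3, b, DDZ)
  ε-move, top D: go to q_4, push E → (q_4, b, EDZ)
  read b, top E: go to q_2, push ε → (q_2, ε, DZ)
All input consumed; M is in state q_2.

q_2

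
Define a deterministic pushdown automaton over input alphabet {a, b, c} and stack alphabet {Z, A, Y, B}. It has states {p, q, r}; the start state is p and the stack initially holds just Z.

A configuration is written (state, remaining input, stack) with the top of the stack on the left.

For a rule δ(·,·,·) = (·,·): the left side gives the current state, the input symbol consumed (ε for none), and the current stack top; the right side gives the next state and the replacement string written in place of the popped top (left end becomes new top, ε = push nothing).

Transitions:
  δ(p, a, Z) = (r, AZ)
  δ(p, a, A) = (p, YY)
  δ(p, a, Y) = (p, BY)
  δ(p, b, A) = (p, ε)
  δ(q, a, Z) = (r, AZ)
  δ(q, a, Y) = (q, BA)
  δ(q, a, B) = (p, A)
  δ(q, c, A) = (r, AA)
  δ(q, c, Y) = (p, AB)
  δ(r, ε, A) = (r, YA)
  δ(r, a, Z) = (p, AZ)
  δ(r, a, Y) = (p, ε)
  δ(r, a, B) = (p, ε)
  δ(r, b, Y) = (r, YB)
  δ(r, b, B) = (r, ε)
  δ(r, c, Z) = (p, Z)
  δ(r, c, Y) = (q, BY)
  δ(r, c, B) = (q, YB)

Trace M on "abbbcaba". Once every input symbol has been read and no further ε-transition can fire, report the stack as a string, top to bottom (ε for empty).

(p, abbbcaba, Z)
  read a, top Z: go to r, push AZ → (r, bbbcaba, AZ)
  ε-move, top A: go to r, push YA → (r, bbbcaba, YAZ)
  read b, top Y: go to r, push YB → (r, bbcaba, YBAZ)
  read b, top Y: go to r, push YB → (r, bcaba, YBBAZ)
  read b, top Y: go to r, push YB → (r, caba, YBBBAZ)
  read c, top Y: go to q, push BY → (q, aba, BYBBBAZ)
  read a, top B: go to p, push A → (p, ba, AYBBBAZ)
  read b, top A: go to p, push ε → (p, a, YBBBAZ)
  read a, top Y: go to p, push BY → (p, ε, BYBBBAZ)
All input consumed in state p with stack BYBBBAZ.

BYBBBAZ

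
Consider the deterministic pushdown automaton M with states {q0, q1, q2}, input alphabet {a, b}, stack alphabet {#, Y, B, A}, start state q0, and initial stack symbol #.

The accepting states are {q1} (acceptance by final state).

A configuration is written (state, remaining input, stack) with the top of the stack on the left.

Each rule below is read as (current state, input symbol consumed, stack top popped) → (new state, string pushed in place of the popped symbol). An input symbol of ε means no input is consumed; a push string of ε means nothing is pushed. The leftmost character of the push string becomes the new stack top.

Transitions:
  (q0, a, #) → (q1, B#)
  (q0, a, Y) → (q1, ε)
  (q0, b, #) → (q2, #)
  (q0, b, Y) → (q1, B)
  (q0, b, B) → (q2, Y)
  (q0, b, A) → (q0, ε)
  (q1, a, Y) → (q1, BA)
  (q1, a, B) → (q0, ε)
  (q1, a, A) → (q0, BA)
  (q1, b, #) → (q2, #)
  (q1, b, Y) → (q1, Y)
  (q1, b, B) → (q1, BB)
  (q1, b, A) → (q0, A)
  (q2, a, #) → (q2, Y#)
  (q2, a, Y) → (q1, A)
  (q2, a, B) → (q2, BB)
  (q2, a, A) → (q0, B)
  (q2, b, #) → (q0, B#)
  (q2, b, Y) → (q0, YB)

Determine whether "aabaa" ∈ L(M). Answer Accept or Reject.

Accept

(q0, aabaa, #) ⊢ (q1, abaa, B#) ⊢ (q0, baa, #) ⊢ (q2, aa, #) ⊢ (q2, a, Y#) ⊢ (q1, ε, A#)
All input consumed; state q1 ∈ F.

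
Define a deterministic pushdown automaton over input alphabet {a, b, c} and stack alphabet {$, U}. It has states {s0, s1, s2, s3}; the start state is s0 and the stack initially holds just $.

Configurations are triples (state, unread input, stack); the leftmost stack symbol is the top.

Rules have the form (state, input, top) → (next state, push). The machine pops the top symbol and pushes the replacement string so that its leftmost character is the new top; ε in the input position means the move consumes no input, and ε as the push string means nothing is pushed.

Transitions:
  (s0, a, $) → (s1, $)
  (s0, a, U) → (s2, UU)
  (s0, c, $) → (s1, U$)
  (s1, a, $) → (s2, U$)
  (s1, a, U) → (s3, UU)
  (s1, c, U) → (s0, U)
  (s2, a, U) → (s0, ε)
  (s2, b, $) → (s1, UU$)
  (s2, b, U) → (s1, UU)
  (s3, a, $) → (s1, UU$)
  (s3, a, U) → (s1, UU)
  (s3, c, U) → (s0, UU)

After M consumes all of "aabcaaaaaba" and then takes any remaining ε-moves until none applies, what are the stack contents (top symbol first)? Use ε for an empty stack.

UUUUU$

(s0, aabcaaaaaba, $)
  read a, top $: go to s1, push $ → (s1, abcaaaaaba, $)
  read a, top $: go to s2, push U$ → (s2, bcaaaaaba, U$)
  read b, top U: go to s1, push UU → (s1, caaaaaba, UU$)
  read c, top U: go to s0, push U → (s0, aaaaaba, UU$)
  read a, top U: go to s2, push UU → (s2, aaaaba, UUU$)
  read a, top U: go to s0, push ε → (s0, aaaba, UU$)
  read a, top U: go to s2, push UU → (s2, aaba, UUU$)
  read a, top U: go to s0, push ε → (s0, aba, UU$)
  read a, top U: go to s2, push UU → (s2, ba, UUU$)
  read b, top U: go to s1, push UU → (s1, a, UUUU$)
  read a, top U: go to s3, push UU → (s3, ε, UUUUU$)
All input consumed in state s3 with stack UUUUU$.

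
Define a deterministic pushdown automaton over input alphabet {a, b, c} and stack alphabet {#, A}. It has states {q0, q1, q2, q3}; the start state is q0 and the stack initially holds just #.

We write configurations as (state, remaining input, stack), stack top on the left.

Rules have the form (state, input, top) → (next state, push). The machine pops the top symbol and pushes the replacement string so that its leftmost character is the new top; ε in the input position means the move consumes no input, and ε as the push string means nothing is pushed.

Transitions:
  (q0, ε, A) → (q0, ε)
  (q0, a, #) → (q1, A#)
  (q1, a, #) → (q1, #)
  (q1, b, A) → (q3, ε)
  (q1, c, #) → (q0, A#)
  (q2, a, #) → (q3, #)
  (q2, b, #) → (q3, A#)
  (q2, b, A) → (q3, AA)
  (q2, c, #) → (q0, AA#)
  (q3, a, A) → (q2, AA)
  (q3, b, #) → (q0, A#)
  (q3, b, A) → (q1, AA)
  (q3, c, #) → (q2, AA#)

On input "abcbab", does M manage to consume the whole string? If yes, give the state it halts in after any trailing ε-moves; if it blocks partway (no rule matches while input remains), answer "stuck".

(q0, abcbab, #) ⊢ (q1, bcbab, A#) ⊢ (q3, cbab, #) ⊢ (q2, bab, AA#) ⊢ (q3, ab, AAA#) ⊢ (q2, b, AAAA#) ⊢ (q3, ε, AAAAA#)
All input consumed; M is in state q3.

q3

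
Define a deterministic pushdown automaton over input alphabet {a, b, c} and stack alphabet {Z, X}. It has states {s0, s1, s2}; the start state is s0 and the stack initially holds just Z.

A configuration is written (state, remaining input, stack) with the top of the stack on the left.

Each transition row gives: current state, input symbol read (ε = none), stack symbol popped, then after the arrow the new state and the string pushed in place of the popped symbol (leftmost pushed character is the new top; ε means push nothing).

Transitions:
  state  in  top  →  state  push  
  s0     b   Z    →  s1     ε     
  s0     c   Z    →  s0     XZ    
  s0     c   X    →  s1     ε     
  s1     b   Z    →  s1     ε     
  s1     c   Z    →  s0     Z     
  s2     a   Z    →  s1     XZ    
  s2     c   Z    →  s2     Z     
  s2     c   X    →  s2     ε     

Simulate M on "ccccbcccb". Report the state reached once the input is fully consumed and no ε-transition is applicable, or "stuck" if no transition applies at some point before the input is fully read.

stuck

(s0, ccccbcccb, Z) ⊢ (s0, cccbcccb, XZ) ⊢ (s1, ccbcccb, Z) ⊢ (s0, cbcccb, Z) ⊢ (s0, bcccb, XZ)
No transition for (s0, b, top X); M blocks with input bcccb remaining.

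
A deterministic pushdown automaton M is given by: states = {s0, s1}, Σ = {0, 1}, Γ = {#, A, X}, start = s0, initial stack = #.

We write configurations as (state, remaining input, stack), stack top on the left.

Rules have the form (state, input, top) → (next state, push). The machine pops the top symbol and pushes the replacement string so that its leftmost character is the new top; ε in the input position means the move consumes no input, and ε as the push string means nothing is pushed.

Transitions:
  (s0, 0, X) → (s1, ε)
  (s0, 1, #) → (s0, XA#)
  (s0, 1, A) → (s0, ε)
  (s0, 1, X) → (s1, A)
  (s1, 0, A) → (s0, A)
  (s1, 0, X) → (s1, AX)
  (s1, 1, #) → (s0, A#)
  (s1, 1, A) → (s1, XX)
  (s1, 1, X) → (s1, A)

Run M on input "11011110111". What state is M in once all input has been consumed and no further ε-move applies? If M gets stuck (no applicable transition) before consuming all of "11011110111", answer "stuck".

(s0, 11011110111, #)
  read 1, top #: go to s0, push XA# → (s0, 1011110111, XA#)
  read 1, top X: go to s1, push A → (s1, 011110111, AA#)
  read 0, top A: go to s0, push A → (s0, 11110111, AA#)
  read 1, top A: go to s0, push ε → (s0, 1110111, A#)
  read 1, top A: go to s0, push ε → (s0, 110111, #)
  read 1, top #: go to s0, push XA# → (s0, 10111, XA#)
  read 1, top X: go to s1, push A → (s1, 0111, AA#)
  read 0, top A: go to s0, push A → (s0, 111, AA#)
  read 1, top A: go to s0, push ε → (s0, 11, A#)
  read 1, top A: go to s0, push ε → (s0, 1, #)
  read 1, top #: go to s0, push XA# → (s0, ε, XA#)
All input consumed; M is in state s0.

s0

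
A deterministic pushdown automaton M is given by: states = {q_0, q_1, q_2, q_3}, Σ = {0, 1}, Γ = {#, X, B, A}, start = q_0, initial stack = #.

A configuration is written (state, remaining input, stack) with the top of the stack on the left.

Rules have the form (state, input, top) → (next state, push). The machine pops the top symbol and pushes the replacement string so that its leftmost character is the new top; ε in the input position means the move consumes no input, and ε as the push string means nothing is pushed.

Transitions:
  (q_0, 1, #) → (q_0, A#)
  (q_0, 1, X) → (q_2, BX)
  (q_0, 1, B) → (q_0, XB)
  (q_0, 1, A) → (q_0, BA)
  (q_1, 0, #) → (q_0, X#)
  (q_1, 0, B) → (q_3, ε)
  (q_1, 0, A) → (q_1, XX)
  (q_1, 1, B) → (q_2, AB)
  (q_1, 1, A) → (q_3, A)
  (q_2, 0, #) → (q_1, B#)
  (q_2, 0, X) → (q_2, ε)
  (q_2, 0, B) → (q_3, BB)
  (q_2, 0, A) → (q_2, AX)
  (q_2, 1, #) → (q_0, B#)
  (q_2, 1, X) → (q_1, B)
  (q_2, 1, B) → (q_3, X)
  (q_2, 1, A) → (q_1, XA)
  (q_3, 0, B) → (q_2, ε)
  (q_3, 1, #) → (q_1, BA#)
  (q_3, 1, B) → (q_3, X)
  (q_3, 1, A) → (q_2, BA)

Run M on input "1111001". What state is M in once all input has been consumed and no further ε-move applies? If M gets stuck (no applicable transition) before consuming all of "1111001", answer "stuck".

q_3

(q_0, 1111001, #)
  read 1, top #: go to q_0, push A# → (q_0, 111001, A#)
  read 1, top A: go to q_0, push BA → (q_0, 11001, BA#)
  read 1, top B: go to q_0, push XB → (q_0, 1001, XBA#)
  read 1, top X: go to q_2, push BX → (q_2, 001, BXBA#)
  read 0, top B: go to q_3, push BB → (q_3, 01, BBXBA#)
  read 0, top B: go to q_2, push ε → (q_2, 1, BXBA#)
  read 1, top B: go to q_3, push X → (q_3, ε, XXBA#)
All input consumed; M is in state q_3.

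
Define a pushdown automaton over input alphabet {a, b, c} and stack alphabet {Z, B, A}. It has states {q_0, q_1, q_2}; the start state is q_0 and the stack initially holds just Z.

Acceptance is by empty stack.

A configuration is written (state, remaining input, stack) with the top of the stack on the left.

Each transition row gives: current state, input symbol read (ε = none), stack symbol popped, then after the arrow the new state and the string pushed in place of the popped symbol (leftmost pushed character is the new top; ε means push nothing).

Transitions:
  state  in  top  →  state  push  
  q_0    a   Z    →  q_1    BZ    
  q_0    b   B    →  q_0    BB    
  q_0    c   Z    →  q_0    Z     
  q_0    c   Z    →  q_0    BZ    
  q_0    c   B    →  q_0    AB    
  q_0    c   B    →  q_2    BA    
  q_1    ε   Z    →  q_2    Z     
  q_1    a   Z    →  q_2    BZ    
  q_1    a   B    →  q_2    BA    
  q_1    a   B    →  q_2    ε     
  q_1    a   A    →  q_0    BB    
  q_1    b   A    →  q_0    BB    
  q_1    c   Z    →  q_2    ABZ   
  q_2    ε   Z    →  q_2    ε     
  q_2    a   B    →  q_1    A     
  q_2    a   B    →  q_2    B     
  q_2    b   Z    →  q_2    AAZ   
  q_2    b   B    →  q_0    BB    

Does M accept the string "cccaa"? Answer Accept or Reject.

Accept

One accepting computation: (q_0, cccaa, Z) ⊢ (q_0, ccaa, Z) ⊢ (q_0, caa, Z) ⊢ (q_0, aa, Z) ⊢ (q_1, a, BZ) ⊢ (q_2, ε, Z) ⊢ (q_2, ε, ε)
All input consumed and the stack is empty.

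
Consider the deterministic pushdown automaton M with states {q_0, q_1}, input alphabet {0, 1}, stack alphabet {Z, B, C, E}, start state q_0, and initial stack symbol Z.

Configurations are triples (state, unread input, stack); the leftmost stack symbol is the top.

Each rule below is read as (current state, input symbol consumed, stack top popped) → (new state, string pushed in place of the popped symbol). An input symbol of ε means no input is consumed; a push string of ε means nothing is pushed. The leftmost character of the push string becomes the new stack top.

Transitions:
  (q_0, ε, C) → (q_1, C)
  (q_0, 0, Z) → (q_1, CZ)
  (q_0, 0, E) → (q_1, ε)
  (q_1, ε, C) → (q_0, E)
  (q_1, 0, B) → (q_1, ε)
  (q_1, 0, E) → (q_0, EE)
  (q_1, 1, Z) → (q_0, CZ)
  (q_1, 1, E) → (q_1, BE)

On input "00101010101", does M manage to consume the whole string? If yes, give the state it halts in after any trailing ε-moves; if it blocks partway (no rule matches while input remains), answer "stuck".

q_0

(q_0, 00101010101, Z)
  read 0, top Z: go to q_1, push CZ → (q_1, 0101010101, CZ)
  ε-move, top C: go to q_0, push E → (q_0, 0101010101, EZ)
  read 0, top E: go to q_1, push ε → (q_1, 101010101, Z)
  read 1, top Z: go to q_0, push CZ → (q_0, 01010101, CZ)
  ε-move, top C: go to q_1, push C → (q_1, 01010101, CZ)
  ε-move, top C: go to q_0, push E → (q_0, 01010101, EZ)
  read 0, top E: go to q_1, push ε → (q_1, 1010101, Z)
  read 1, top Z: go to q_0, push CZ → (q_0, 010101, CZ)
  ε-move, top C: go to q_1, push C → (q_1, 010101, CZ)
  ε-move, top C: go to q_0, push E → (q_0, 010101, EZ)
  read 0, top E: go to q_1, push ε → (q_1, 10101, Z)
  read 1, top Z: go to q_0, push CZ → (q_0, 0101, CZ)
  ε-move, top C: go to q_1, push C → (q_1, 0101, CZ)
  ε-move, top C: go to q_0, push E → (q_0, 0101, EZ)
  read 0, top E: go to q_1, push ε → (q_1, 101, Z)
  read 1, top Z: go to q_0, push CZ → (q_0, 01, CZ)
  ε-move, top C: go to q_1, push C → (q_1, 01, CZ)
  ε-move, top C: go to q_0, push E → (q_0, 01, EZ)
  read 0, top E: go to q_1, push ε → (q_1, 1, Z)
  read 1, top Z: go to q_0, push CZ → (q_0, ε, CZ)
  ε-move, top C: go to q_1, push C → (q_1, ε, CZ)
  ε-move, top C: go to q_0, push E → (q_0, ε, EZ)
All input consumed; M is in state q_0.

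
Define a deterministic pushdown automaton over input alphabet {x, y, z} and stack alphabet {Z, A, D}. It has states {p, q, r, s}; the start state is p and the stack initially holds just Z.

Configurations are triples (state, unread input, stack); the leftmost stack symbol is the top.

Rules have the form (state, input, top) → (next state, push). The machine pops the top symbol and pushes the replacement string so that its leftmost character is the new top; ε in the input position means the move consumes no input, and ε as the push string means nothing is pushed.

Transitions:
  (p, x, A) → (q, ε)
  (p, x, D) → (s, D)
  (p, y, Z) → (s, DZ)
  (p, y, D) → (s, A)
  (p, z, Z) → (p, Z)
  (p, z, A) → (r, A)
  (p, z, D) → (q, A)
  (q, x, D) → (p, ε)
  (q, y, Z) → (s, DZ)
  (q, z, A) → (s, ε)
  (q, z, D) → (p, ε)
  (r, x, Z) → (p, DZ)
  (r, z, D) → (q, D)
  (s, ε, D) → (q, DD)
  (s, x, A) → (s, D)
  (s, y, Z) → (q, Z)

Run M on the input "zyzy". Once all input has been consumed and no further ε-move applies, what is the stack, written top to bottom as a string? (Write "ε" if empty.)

AZ

(p, zyzy, Z) ⊢ (p, yzy, Z) ⊢ (s, zy, DZ) ⊢ (q, zy, DDZ) ⊢ (p, y, DZ) ⊢ (s, ε, AZ)
All input consumed in state s with stack AZ.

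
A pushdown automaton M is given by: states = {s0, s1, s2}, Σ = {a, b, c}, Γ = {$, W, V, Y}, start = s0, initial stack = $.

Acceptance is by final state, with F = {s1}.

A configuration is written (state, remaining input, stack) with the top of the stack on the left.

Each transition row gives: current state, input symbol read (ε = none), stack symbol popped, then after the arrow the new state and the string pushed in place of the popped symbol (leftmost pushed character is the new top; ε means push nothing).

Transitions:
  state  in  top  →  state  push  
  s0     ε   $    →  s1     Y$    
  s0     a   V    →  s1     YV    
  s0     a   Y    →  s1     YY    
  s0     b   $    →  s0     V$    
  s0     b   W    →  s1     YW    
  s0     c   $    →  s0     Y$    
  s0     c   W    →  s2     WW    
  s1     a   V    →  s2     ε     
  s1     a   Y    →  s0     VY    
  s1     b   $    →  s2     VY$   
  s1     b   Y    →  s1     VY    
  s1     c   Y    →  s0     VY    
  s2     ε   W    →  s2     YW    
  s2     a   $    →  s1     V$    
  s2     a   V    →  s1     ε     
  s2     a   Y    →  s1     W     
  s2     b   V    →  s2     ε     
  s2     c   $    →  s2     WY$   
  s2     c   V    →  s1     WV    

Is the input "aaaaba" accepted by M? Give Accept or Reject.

No computation consumes all input and reaches a final state.

Reject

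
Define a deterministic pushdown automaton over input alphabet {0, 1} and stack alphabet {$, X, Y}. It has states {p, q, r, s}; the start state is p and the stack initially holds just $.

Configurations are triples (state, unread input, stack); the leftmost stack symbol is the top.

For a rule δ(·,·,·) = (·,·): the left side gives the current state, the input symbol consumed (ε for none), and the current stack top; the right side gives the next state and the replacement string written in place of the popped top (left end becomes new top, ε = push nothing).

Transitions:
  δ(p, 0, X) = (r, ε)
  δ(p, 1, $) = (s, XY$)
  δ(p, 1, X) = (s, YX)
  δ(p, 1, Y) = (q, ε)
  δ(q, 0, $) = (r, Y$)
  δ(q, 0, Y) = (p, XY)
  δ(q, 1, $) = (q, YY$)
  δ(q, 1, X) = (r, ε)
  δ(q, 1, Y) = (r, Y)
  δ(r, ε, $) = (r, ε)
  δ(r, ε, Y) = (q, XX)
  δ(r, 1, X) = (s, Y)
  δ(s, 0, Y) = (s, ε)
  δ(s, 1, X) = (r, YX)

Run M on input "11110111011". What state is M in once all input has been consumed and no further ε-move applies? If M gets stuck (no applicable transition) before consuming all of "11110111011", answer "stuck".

r

(p, 11110111011, $)
  read 1, top $: go to s, push XY$ → (s, 1110111011, XY$)
  read 1, top X: go to r, push YX → (r, 110111011, YXY$)
  ε-move, top Y: go to q, push XX → (q, 110111011, XXXY$)
  read 1, top X: go to r, push ε → (r, 10111011, XXY$)
  read 1, top X: go to s, push Y → (s, 0111011, YXY$)
  read 0, top Y: go to s, push ε → (s, 111011, XY$)
  read 1, top X: go to r, push YX → (r, 11011, YXY$)
  ε-move, top Y: go to q, push XX → (q, 11011, XXXY$)
  read 1, top X: go to r, push ε → (r, 1011, XXY$)
  read 1, top X: go to s, push Y → (s, 011, YXY$)
  read 0, top Y: go to s, push ε → (s, 11, XY$)
  read 1, top X: go to r, push YX → (r, 1, YXY$)
  ε-move, top Y: go to q, push XX → (q, 1, XXXY$)
  read 1, top X: go to r, push ε → (r, ε, XXY$)
All input consumed; M is in state r.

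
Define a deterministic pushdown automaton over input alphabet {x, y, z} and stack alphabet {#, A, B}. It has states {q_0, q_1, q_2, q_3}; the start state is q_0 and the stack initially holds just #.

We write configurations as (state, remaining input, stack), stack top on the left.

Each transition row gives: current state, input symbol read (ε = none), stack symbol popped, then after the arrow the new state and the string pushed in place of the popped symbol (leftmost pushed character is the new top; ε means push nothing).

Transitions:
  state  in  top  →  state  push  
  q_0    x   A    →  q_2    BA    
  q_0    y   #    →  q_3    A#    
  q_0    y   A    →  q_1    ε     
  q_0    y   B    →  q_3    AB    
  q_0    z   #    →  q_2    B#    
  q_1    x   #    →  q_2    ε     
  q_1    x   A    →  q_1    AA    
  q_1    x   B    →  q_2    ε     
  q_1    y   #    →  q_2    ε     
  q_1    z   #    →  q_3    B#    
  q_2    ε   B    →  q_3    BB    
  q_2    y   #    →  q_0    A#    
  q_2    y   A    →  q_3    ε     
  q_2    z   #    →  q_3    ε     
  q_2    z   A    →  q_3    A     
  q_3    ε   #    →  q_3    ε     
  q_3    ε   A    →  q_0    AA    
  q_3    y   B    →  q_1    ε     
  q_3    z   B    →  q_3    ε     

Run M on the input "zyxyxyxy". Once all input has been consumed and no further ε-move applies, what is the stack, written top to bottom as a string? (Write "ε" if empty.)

(q_0, zyxyxyxy, #)
  read z, top #: go to q_2, push B# → (q_2, yxyxyxy, B#)
  ε-move, top B: go to q_3, push BB → (q_3, yxyxyxy, BB#)
  read y, top B: go to q_1, push ε → (q_1, xyxyxy, B#)
  read x, top B: go to q_2, push ε → (q_2, yxyxy, #)
  read y, top #: go to q_0, push A# → (q_0, xyxy, A#)
  read x, top A: go to q_2, push BA → (q_2, yxy, BA#)
  ε-move, top B: go to q_3, push BB → (q_3, yxy, BBA#)
  read y, top B: go to q_1, push ε → (q_1, xy, BA#)
  read x, top B: go to q_2, push ε → (q_2, y, A#)
  read y, top A: go to q_3, push ε → (q_3, ε, #)
  ε-move, top #: go to q_3, push ε → (q_3, ε, ε)
All input consumed in state q_3 with stack ε.

ε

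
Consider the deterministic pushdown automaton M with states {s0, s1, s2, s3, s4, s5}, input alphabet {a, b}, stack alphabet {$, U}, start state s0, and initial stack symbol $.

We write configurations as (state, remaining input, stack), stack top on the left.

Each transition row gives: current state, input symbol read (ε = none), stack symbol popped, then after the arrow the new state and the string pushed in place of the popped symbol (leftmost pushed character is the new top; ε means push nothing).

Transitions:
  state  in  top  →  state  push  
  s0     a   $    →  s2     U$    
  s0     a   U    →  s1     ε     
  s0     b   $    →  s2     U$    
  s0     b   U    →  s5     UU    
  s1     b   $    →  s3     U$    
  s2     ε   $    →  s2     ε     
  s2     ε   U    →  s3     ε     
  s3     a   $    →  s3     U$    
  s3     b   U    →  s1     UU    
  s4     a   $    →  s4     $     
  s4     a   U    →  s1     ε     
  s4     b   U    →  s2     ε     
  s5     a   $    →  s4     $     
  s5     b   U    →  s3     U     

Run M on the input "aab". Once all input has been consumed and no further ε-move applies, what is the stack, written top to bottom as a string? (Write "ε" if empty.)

(s0, aab, $)
  read a, top $: go to s2, push U$ → (s2, ab, U$)
  ε-move, top U: go to s3, push ε → (s3, ab, $)
  read a, top $: go to s3, push U$ → (s3, b, U$)
  read b, top U: go to s1, push UU → (s1, ε, UU$)
All input consumed in state s1 with stack UU$.

UU$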